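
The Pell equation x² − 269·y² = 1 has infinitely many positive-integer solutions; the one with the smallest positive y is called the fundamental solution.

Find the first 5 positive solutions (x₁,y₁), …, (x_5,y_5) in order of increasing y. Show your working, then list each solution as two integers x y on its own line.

√269 = [16; 2,2,32, …], period ℓ=3 (odd) → k=5
a_0=16:  p_0=16·1+0=16,  q_0=16·0+1=1
a_1=2:  p_1=2·16+1=33,  q_1=2·1+0=2
a_2=2:  p_2=2·33+16=82,  q_2=2·2+1=5
…
a_4=2:  p_4=2·2657+82=5396,  q_4=2·162+5=329
a_5=2:  p_5=2·5396+2657=13449,  q_5=2·329+162=820
→ (13449, 820).  Check: 13449²=180875601, 269·820²=180875600, difference 1.
(x_2, y_2) = (13449·13449 + 269·820·820, 13449·820 + 820·13449) = (361751201, 22056360)
(x_3, y_3) = (13449·361751201 + 269·820·22056360, 13449·22056360 + 820·361751201) = (9730383791049, 593271970460)
(x_4, y_4) = (13449·9730383791049 + 269·820·593271970460, 13449·593271970460 + 820·9730383791049) = (261727862849884801, 15957829439376720)
(x_5, y_5) = (13449·261727862849884801 + 269·820·15957829439376720, 13449·15957829439376720 + 820·261727862849884801) = (7039956045205817586249, 429233695667083044100)

13449 820
361751201 22056360
9730383791049 593271970460
261727862849884801 15957829439376720
7039956045205817586249 429233695667083044100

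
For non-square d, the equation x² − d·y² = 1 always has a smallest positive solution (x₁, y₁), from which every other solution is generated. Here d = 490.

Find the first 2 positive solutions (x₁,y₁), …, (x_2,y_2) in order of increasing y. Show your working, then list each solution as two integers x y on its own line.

1039681 46968
2161873163521 97663474416

[22; 7,2,1,4,4,4,1,2,7,44] for √490; ℓ=10 ⇒ convergent index 9
a_0=22:  p_0=22·1+0=22,  q_0=22·0+1=1
…
a_3=1:  p_3=1·332+155=487,  q_3=1·15+7=22
…
a_8=2:  p_8=2·50315+40708=141338,  q_8=2·2273+1839=6385
a_9=7:  p_9=7·141338+50315=1039681,  q_9=7·6385+2273=46968
(x₁, y₁) = (1039681, 46968);  1039681² − 490·46968² = 1 ✓
n=2: (1039681,46968)∘(1039681,46968) = (1039681·1039681+490·46968·46968, 1039681·46968+46968·1039681) = (2161873163521,97663474416)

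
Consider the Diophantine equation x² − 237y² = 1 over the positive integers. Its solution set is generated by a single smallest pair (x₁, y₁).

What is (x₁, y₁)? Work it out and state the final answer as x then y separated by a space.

[15; 2,1,1,7,10,7,1,1,2,30] for √237; ℓ=10 ⇒ convergent index 9
k=0  a_k=15  p_k/q_k = 15/1
k=1  a_k=2  p_k/q_k = 31/2
k=2  a_k=1  p_k/q_k = 46/3
k=3  a_k=1  p_k/q_k = 77/5
…
k=6  a_k=7  p_k/q_k = 42074/2733
…
k=8  a_k=1  p_k/q_k = 90075/5851
k=9  a_k=2  p_k/q_k = 228151/14820
→ (228151, 14820).  Check: 228151²=52052878801, 237·14820²=52052878800, difference 1.

228151 14820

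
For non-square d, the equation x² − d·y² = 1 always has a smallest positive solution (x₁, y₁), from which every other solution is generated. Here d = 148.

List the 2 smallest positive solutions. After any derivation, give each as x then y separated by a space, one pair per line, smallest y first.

73 6
10657 876

√148 = [12; 6,24, …], period ℓ=2 (even) → k=1
step 0: (12, 1)  from 12·(1,0) + (0,1)
step 1: (73, 6)  from 6·(12,1) + (1,0)
fundamental: x₁=73, y₁=6  (since 5329 − 148·36 = 1)
(73+6√148)^2 = 10657 + 876√148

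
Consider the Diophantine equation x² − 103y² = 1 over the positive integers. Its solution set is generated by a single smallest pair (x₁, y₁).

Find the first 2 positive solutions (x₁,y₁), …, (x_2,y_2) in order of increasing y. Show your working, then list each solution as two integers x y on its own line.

√103 = [10; 6,1,2,1,1,9,1,1,2,1,6,20, …], period ℓ=12 (even) → k=11
k=0  a_k=10  p_k/q_k = 10/1
k=1  a_k=6  p_k/q_k = 61/6
k=2  a_k=1  p_k/q_k = 71/7
k=3  a_k=2  p_k/q_k = 203/20
…
k=5  a_k=1  p_k/q_k = 477/47
k=6  a_k=9  p_k/q_k = 4567/450
k=7  a_k=1  p_k/q_k = 5044/497
k=8  a_k=1  p_k/q_k = 9611/947
k=9  a_k=2  p_k/q_k = 24266/2391
k=10  a_k=1  p_k/q_k = 33877/3338
k=11  a_k=6  p_k/q_k = 227528/22419
fundamental: x₁=227528, y₁=22419  (since 51768990784 − 103·502611561 = 1)
(x_2, y_2) = (227528·227528 + 103·22419·22419, 227528·22419 + 22419·227528) = (103537981567, 10201900464)

227528 22419
103537981567 10201900464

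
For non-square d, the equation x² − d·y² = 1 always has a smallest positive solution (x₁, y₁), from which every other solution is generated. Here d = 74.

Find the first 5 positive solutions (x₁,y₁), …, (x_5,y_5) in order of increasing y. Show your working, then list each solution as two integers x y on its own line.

3699 430
27365201 3181140
202447753299 23534073290
1497708451540801 174105071018280
11080046922051092499 1288029291859162150

√74 = [8; 1,1,1,1,16, …], period ℓ=5 (odd) → k=9
step 0: (8, 1)  from 8·(1,0) + (0,1)
step 1: (9, 1)  from 1·(8,1) + (1,0)
step 2: (17, 2)  from 1·(9,1) + (8,1)
step 3: (26, 3)  from 1·(17,2) + (9,1)
…
step 5: (714, 83)  from 16·(43,5) + (26,3)
…
step 8: (2228, 259)  from 1·(1471,171) + (757,88)
step 9: (3699, 430)  from 1·(2228,259) + (1471,171)
fundamental: x₁=3699, y₁=430  (since 13682601 − 74·184900 = 1)
(3699+430√74)^2 = 27365201 + 3181140√74
(3699+430√74)^3 = 202447753299 + 23534073290√74
(3699+430√74)^4 = 1497708451540801 + 174105071018280√74
(3699+430√74)^5 = 11080046922051092499 + 1288029291859162150√74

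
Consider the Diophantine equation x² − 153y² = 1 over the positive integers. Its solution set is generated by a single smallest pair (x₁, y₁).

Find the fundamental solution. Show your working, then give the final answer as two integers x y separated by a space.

d=153: √d = [12; 2,1,2,2,2,1,2,24] (ℓ=8, even), read p_7/q_7
step 0: (12, 1)  from 12·(1,0) + (0,1)
…
step 3: (99, 8)  from 2·(37,3) + (25,2)
step 4: (235, 19)  from 2·(99,8) + (37,3)
…
step 6: (804, 65)  from 1·(569,46) + (235,19)
step 7: (2177, 176)  from 2·(804,65) + (569,46)
→ (2177, 176).  Check: 2177²=4739329, 153·176²=4739328, difference 1.

2177 176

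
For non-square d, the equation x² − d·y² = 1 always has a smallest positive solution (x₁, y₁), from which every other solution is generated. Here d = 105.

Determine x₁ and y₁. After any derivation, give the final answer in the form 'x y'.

41 4

√105 = [10; 4,20, …], period ℓ=2 (even) → k=1
step 0: (10, 1)  from 10·(1,0) + (0,1)
step 1: (41, 4)  from 4·(10,1) + (1,0)
fundamental: x₁=41, y₁=4  (since 1681 − 105·16 = 1)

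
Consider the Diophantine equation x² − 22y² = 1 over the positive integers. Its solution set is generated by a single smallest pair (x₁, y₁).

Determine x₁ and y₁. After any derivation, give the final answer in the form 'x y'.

197 42

d=22: √d = [4; 1,2,4,2,1,8] (ℓ=6, even), read p_5/q_5
step 0: (4, 1)  from 4·(1,0) + (0,1)
step 1: (5, 1)  from 1·(4,1) + (1,0)
step 2: (14, 3)  from 2·(5,1) + (4,1)
…
step 4: (136, 29)  from 2·(61,13) + (14,3)
step 5: (197, 42)  from 1·(136,29) + (61,13)
fundamental: x₁=197, y₁=42  (since 38809 − 22·1764 = 1)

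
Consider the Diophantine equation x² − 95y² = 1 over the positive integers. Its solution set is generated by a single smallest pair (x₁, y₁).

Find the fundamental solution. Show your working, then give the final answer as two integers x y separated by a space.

√95 → a₀=9, period (1,2,1,18); ℓ=4 even so k=3
a_0=9:  p_0=9·1+0=9,  q_0=9·0+1=1
a_1=1:  p_1=1·9+1=10,  q_1=1·1+0=1
a_2=2:  p_2=2·10+9=29,  q_2=2·1+1=3
a_3=1:  p_3=1·29+10=39,  q_3=1·3+1=4
fundamental: x₁=39, y₁=4  (since 1521 − 95·16 = 1)

39 4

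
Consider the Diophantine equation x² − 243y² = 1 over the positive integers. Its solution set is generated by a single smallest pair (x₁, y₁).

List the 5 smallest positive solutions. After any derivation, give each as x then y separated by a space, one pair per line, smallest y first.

√243 → a₀=15, period (1,1,2,3,15,3,2,1,1,30); ℓ=10 even so k=9
k=0  a_k=15  p_k/q_k = 15/1
k=1  a_k=1  p_k/q_k = 16/1
…
k=3  a_k=2  p_k/q_k = 78/5
k=4  a_k=3  p_k/q_k = 265/17
k=5  a_k=15  p_k/q_k = 4053/260
…
k=8  a_k=1  p_k/q_k = 41325/2651
k=9  a_k=1  p_k/q_k = 70226/4505
fundamental: x₁=70226, y₁=4505  (since 4931691076 − 243·20295025 = 1)
(70226+4505√243)^2 = 9863382151 + 632736260√243
(70226+4505√243)^3 = 1385331749802026 + 88869073185015√243
(70226+4505√243)^4 = 194572614913330773601 + 12481839066348990520√243
(70226+4505√243)^5 = 27328112908421802064005626 + 1753099260457979343330025√243

70226 4505
9863382151 632736260
1385331749802026 88869073185015
194572614913330773601 12481839066348990520
27328112908421802064005626 1753099260457979343330025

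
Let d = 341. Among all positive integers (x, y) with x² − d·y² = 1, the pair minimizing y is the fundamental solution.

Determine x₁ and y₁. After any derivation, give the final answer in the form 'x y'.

[18; 2,6,1,8,2,…,6,2,36] for √341; ℓ=14 ⇒ convergent index 13
a_0=18:  p_0=18·1+0=18,  q_0=18·0+1=1
a_1=2:  p_1=2·18+1=37,  q_1=2·1+0=2
a_2=6:  p_2=6·37+18=240,  q_2=6·2+1=13
a_3=1:  p_3=1·240+37=277,  q_3=1·13+2=15
…
a_5=2:  p_5=2·2456+277=5189,  q_5=2·133+15=281
a_6=1:  p_6=1·5189+2456=7645,  q_6=1·281+133=414
a_7=2:  p_7=2·7645+5189=20479,  q_7=2·414+281=1109
a_8=1:  p_8=1·20479+7645=28124,  q_8=1·1109+414=1523
a_9=2:  p_9=2·28124+20479=76727,  q_9=2·1523+1109=4155
a_10=8:  p_10=8·76727+28124=641940,  q_10=8·4155+1523=34763
a_11=1:  p_11=1·641940+76727=718667,  q_11=1·34763+4155=38918
a_12=6:  p_12=6·718667+641940=4953942,  q_12=6·38918+34763=268271
a_13=2:  p_13=2·4953942+718667=10626551,  q_13=2·268271+38918=575460
(x₁, y₁) = (10626551, 575460);  10626551² − 341·575460² = 1 ✓

10626551 575460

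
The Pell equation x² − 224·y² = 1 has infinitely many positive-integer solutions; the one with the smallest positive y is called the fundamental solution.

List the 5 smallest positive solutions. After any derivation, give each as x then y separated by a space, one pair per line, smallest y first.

√224 → a₀=14, period (1,28); ℓ=2 even so k=1
i=0: a=14 ⇒ p=14, q=1
i=1: a=1 ⇒ p=15, q=1
(x₁, y₁) = (15, 1);  15² − 224·1² = 1 ✓
(15+1√224)^2 = 449 + 30√224
(15+1√224)^3 = 13455 + 899√224
(15+1√224)^4 = 403201 + 26940√224
(15+1√224)^5 = 12082575 + 807301√224

15 1
449 30
13455 899
403201 26940
12082575 807301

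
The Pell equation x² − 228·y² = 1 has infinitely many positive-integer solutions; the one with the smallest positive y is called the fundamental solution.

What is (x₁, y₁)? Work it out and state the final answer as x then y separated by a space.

[15; 10,30] for √228; ℓ=2 ⇒ convergent index 1
k=0  a_k=15  p_k/q_k = 15/1
k=1  a_k=10  p_k/q_k = 151/10
→ (151, 10).  Check: 151²=22801, 228·10²=22800, difference 1.

151 10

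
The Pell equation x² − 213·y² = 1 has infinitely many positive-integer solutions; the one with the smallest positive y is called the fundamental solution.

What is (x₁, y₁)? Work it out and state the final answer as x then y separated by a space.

√213 = [14; 1,1,2,6,1,8,1,6,2,1,1,28, …], period ℓ=12 (even) → k=11
k=0  a_k=14  p_k/q_k = 14/1
…
k=2  a_k=1  p_k/q_k = 29/2
…
k=4  a_k=6  p_k/q_k = 467/32
k=5  a_k=1  p_k/q_k = 540/37
k=6  a_k=8  p_k/q_k = 4787/328
k=7  a_k=1  p_k/q_k = 5327/365
k=8  a_k=6  p_k/q_k = 36749/2518
k=9  a_k=2  p_k/q_k = 78825/5401
k=10  a_k=1  p_k/q_k = 115574/7919
k=11  a_k=1  p_k/q_k = 194399/13320
→ (194399, 13320).  Check: 194399²=37790971201, 213·13320²=37790971200, difference 1.

194399 13320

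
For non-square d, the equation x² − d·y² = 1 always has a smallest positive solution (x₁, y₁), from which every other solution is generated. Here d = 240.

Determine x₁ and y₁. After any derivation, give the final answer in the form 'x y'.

31 2

d=240: √d = [15; 2,30] (ℓ=2, even), read p_1/q_1
i=0: a=15 ⇒ p=15, q=1
i=1: a=2 ⇒ p=31, q=2
(x₁, y₁) = (31, 2);  31² − 240·2² = 1 ✓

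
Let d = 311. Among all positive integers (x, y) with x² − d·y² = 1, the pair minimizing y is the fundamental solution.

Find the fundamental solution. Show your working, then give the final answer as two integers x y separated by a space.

d=311: √d = [17; 1,1,1,2,1,…,1,1,34] (ℓ=16, even), read p_15/q_15
step 0: (17, 1)  from 17·(1,0) + (0,1)
…
step 7: (4109, 233)  from 3·(1305,74) + (194,11)
step 8: (71158, 4035)  from 17·(4109,233) + (1305,74)
step 9: (217583, 12338)  from 3·(71158,4035) + (4109,233)
step 10: (1376656, 78063)  from 6·(217583,12338) + (71158,4035)
…
step 13: (6159373, 349266)  from 1·(4565134,258865) + (1594239,90401)
step 14: (10724507, 608131)  from 1·(6159373,349266) + (4565134,258865)
step 15: (16883880, 957397)  from 1·(10724507,608131) + (6159373,349266)
→ (16883880, 957397).  Check: 16883880²=285065403854400, 311·957397²=285065403854399, difference 1.

16883880 957397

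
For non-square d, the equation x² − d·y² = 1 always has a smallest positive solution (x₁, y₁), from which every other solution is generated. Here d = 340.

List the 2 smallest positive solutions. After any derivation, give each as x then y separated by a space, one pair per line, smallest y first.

d=340: √d = [18; 2,3,1,1,1,…,3,2,36] (ℓ=14, even), read p_13/q_13
a_0=18:  p_0=18·1+0=18,  q_0=18·0+1=1
a_1=2:  p_1=2·18+1=37,  q_1=2·1+0=2
a_2=3:  p_2=3·37+18=129,  q_2=3·2+1=7
a_3=1:  p_3=1·129+37=166,  q_3=1·7+2=9
a_4=1:  p_4=1·166+129=295,  q_4=1·9+7=16
a_5=1:  p_5=1·295+166=461,  q_5=1·16+9=25
a_6=1:  p_6=1·461+295=756,  q_6=1·25+16=41
a_7=8:  p_7=8·756+461=6509,  q_7=8·41+25=353
a_8=1:  p_8=1·6509+756=7265,  q_8=1·353+41=394
a_9=1:  p_9=1·7265+6509=13774,  q_9=1·394+353=747
a_10=1:  p_10=1·13774+7265=21039,  q_10=1·747+394=1141
a_11=1:  p_11=1·21039+13774=34813,  q_11=1·1141+747=1888
a_12=3:  p_12=3·34813+21039=125478,  q_12=3·1888+1141=6805
a_13=2:  p_13=2·125478+34813=285769,  q_13=2·6805+1888=15498
→ (285769, 15498).  Check: 285769²=81663921361, 340·15498²=81663921360, difference 1.
(x_2, y_2) = (285769·285769 + 340·15498·15498, 285769·15498 + 15498·285769) = (163327842721, 8857695924)

285769 15498
163327842721 8857695924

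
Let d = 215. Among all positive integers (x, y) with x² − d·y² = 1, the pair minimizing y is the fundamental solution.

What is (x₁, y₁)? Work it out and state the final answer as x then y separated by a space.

44 3

d=215: √d = [14; 1,1,1,28] (ℓ=4, even), read p_3/q_3
k=0  a_k=14  p_k/q_k = 14/1
k=1  a_k=1  p_k/q_k = 15/1
k=2  a_k=1  p_k/q_k = 29/2
k=3  a_k=1  p_k/q_k = 44/3
fundamental: x₁=44, y₁=3  (since 1936 − 215·9 = 1)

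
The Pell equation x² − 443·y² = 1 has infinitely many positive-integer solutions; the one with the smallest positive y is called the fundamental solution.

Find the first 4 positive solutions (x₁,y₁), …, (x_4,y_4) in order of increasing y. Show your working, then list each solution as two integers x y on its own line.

442 21
390727 18564
345402226 16410555
305335177057 14506912056

[21; 21,42] for √443; ℓ=2 ⇒ convergent index 1
i=0: a=21 ⇒ p=21, q=1
i=1: a=21 ⇒ p=442, q=21
→ (442, 21).  Check: 442²=195364, 443·21²=195363, difference 1.
k=2:  x_2 = 442·442+443·21·21 = 390727,  y_2 = 442·21+21·442 = 18564
k=3:  x_3 = 442·390727+443·21·18564 = 345402226,  y_3 = 442·18564+21·390727 = 16410555
k=4:  x_4 = 442·345402226+443·21·16410555 = 305335177057,  y_4 = 442·16410555+21·345402226 = 14506912056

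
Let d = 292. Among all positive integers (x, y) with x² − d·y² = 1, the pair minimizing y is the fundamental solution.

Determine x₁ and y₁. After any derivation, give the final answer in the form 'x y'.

2281249 133500

d=292: √d = [17; 11,2,1,3,8,3,1,2,11,34] (ℓ=10, even), read p_9/q_9
i=0: a=17 ⇒ p=17, q=1
…
i=2: a=2 ⇒ p=393, q=23
…
i=4: a=3 ⇒ p=2136, q=125
…
i=6: a=3 ⇒ p=55143, q=3227
…
i=8: a=2 ⇒ p=200767, q=11749
i=9: a=11 ⇒ p=2281249, q=133500
(x₁, y₁) = (2281249, 133500);  2281249² − 292·133500² = 1 ✓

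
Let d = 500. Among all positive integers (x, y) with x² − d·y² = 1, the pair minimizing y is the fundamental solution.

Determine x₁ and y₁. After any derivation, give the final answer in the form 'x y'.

930249 41602

d=500: √d = [22; 2,1,3,2,1,…,1,2,44] (ℓ=14, even), read p_13/q_13
i=0: a=22 ⇒ p=22, q=1
i=1: a=2 ⇒ p=45, q=2
i=2: a=1 ⇒ p=67, q=3
…
i=4: a=2 ⇒ p=559, q=25
…
i=7: a=10 ⇒ p=14445, q=646
i=8: a=1 ⇒ p=15809, q=707
i=9: a=1 ⇒ p=30254, q=1353
…
i=11: a=3 ⇒ p=259205, q=11592
i=12: a=1 ⇒ p=335522, q=15005
i=13: a=2 ⇒ p=930249, q=41602
→ (930249, 41602).  Check: 930249²=865363202001, 500·41602²=865363202000, difference 1.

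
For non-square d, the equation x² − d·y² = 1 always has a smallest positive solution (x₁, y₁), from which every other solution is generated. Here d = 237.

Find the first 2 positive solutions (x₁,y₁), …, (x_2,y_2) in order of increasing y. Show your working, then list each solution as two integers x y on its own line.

√237 = [15; 2,1,1,7,10,7,1,1,2,30, …], period ℓ=10 (even) → k=9
a_0=15:  p_0=15·1+0=15,  q_0=15·0+1=1
…
a_3=1:  p_3=1·46+31=77,  q_3=1·3+2=5
a_4=7:  p_4=7·77+46=585,  q_4=7·5+3=38
…
a_6=7:  p_6=7·5927+585=42074,  q_6=7·385+38=2733
a_7=1:  p_7=1·42074+5927=48001,  q_7=1·2733+385=3118
a_8=1:  p_8=1·48001+42074=90075,  q_8=1·3118+2733=5851
a_9=2:  p_9=2·90075+48001=228151,  q_9=2·5851+3118=14820
→ (228151, 14820).  Check: 228151²=52052878801, 237·14820²=52052878800, difference 1.
k=2:  x_2 = 228151·228151+237·14820·14820 = 104105757601,  y_2 = 228151·14820+14820·228151 = 6762395640

228151 14820
104105757601 6762395640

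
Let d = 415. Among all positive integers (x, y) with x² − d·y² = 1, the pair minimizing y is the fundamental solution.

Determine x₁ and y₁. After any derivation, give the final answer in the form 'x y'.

18412804 903849

√415 → a₀=20, period (2,1,2,4,6,…,1,2,40); ℓ=16 even so k=15
k=0  a_k=20  p_k/q_k = 20/1
…
k=2  a_k=1  p_k/q_k = 61/3
k=3  a_k=2  p_k/q_k = 163/8
…
k=5  a_k=6  p_k/q_k = 4441/218
…
k=8  a_k=3  p_k/q_k = 33939/1666
k=9  a_k=1  p_k/q_k = 43534/2137
…
k=12  a_k=4  p_k/q_k = 2110961/103623
…
k=14  a_k=1  p_k/q_k = 6841255/335824
k=15  a_k=2  p_k/q_k = 18412804/903849
fundamental: x₁=18412804, y₁=903849  (since 339031351142416 − 415·816943014801 = 1)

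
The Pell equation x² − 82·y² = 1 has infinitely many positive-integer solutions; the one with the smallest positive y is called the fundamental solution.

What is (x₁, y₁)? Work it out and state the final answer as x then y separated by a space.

√82 = [9; 18, …], period ℓ=1 (odd) → k=1
k=0  a_k=9  p_k/q_k = 9/1
k=1  a_k=18  p_k/q_k = 163/18
(x₁, y₁) = (163, 18);  163² − 82·18² = 1 ✓

163 18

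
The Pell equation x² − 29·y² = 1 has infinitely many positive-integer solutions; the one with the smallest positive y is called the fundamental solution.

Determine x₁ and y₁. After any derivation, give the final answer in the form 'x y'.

9801 1820

√29 = [5; 2,1,1,2,10, …], period ℓ=5 (odd) → k=9
a_0=5:  p_0=5·1+0=5,  q_0=5·0+1=1
a_1=2:  p_1=2·5+1=11,  q_1=2·1+0=2
a_2=1:  p_2=1·11+5=16,  q_2=1·2+1=3
a_3=1:  p_3=1·16+11=27,  q_3=1·3+2=5
a_4=2:  p_4=2·27+16=70,  q_4=2·5+3=13
a_5=10:  p_5=10·70+27=727,  q_5=10·13+5=135
a_6=2:  p_6=2·727+70=1524,  q_6=2·135+13=283
a_7=1:  p_7=1·1524+727=2251,  q_7=1·283+135=418
a_8=1:  p_8=1·2251+1524=3775,  q_8=1·418+283=701
a_9=2:  p_9=2·3775+2251=9801,  q_9=2·701+418=1820
(x₁, y₁) = (9801, 1820);  9801² − 29·1820² = 1 ✓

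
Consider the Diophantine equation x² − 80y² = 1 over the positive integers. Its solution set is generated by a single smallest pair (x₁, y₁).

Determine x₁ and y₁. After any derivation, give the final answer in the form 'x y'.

9 1

√80 → a₀=8, period (1,16); ℓ=2 even so k=1
a_0=8:  p_0=8·1+0=8,  q_0=8·0+1=1
a_1=1:  p_1=1·8+1=9,  q_1=1·1+0=1
(x₁, y₁) = (9, 1);  9² − 80·1² = 1 ✓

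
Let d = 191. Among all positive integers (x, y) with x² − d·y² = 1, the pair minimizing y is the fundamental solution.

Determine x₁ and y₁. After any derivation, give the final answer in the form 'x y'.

8994000 650783

√191 → a₀=13, period (1,4,1,1,3,…,4,1,26); ℓ=16 even so k=15
step 0: (13, 1)  from 13·(1,0) + (0,1)
step 1: (14, 1)  from 1·(13,1) + (1,0)
…
step 7: (2999, 217)  from 2·(1230,89) + (539,39)
step 8: (40217, 2910)  from 13·(2999,217) + (1230,89)
step 9: (83433, 6037)  from 2·(40217,2910) + (2999,217)
step 10: (207083, 14984)  from 2·(83433,6037) + (40217,2910)
step 11: (704682, 50989)  from 3·(207083,14984) + (83433,6037)
step 12: (911765, 65973)  from 1·(704682,50989) + (207083,14984)
step 13: (1616447, 116962)  from 1·(911765,65973) + (704682,50989)
step 14: (7377553, 533821)  from 4·(1616447,116962) + (911765,65973)
step 15: (8994000, 650783)  from 1·(7377553,533821) + (1616447,116962)
(x₁, y₁) = (8994000, 650783);  8994000² − 191·650783² = 1 ✓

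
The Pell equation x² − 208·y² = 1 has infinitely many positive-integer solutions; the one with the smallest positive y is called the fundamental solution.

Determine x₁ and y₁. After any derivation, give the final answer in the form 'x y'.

[14; 2,2,1,2,2,28] for √208; ℓ=6 ⇒ convergent index 5
step 0: (14, 1)  from 14·(1,0) + (0,1)
step 1: (29, 2)  from 2·(14,1) + (1,0)
…
step 3: (101, 7)  from 1·(72,5) + (29,2)
step 4: (274, 19)  from 2·(101,7) + (72,5)
step 5: (649, 45)  from 2·(274,19) + (101,7)
(x₁, y₁) = (649, 45);  649² − 208·45² = 1 ✓

649 45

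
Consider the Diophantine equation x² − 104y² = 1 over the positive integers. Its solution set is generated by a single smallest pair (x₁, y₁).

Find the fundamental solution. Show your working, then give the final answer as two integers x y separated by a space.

[10; 5,20] for √104; ℓ=2 ⇒ convergent index 1
k=0  a_k=10  p_k/q_k = 10/1
k=1  a_k=5  p_k/q_k = 51/5
(x₁, y₁) = (51, 5);  51² − 104·5² = 1 ✓

51 5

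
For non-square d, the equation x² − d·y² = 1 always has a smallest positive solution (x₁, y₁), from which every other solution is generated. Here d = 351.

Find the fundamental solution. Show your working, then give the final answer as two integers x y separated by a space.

[18; 1,2,1,3,2,2,2,3,1,2,1,36] for √351; ℓ=12 ⇒ convergent index 11
i=0: a=18 ⇒ p=18, q=1
i=1: a=1 ⇒ p=19, q=1
…
i=4: a=3 ⇒ p=281, q=15
i=5: a=2 ⇒ p=637, q=34
…
i=7: a=2 ⇒ p=3747, q=200
i=8: a=3 ⇒ p=12796, q=683
i=9: a=1 ⇒ p=16543, q=883
i=10: a=2 ⇒ p=45882, q=2449
i=11: a=1 ⇒ p=62425, q=3332
→ (62425, 3332).  Check: 62425²=3896880625, 351·3332²=3896880624, difference 1.

62425 3332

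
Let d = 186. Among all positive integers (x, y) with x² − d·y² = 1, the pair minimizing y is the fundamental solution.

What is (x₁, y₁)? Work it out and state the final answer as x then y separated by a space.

d=186: √d = [13; 1,1,1,3,4,3,1,1,1,26] (ℓ=10, even), read p_9/q_9
a_0=13:  p_0=13·1+0=13,  q_0=13·0+1=1
a_1=1:  p_1=1·13+1=14,  q_1=1·1+0=1
a_2=1:  p_2=1·14+13=27,  q_2=1·1+1=2
a_3=1:  p_3=1·27+14=41,  q_3=1·2+1=3
a_4=3:  p_4=3·41+27=150,  q_4=3·3+2=11
…
a_7=1:  p_7=1·2073+641=2714,  q_7=1·152+47=199
a_8=1:  p_8=1·2714+2073=4787,  q_8=1·199+152=351
a_9=1:  p_9=1·4787+2714=7501,  q_9=1·351+199=550
→ (7501, 550).  Check: 7501²=56265001, 186·550²=56265000, difference 1.

7501 550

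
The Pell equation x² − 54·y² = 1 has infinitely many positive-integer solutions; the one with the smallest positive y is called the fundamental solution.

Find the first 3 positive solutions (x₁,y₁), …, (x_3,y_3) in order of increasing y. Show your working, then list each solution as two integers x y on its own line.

√54 = [7; 2,1,6,1,2,14, …], period ℓ=6 (even) → k=5
k=0  a_k=7  p_k/q_k = 7/1
…
k=3  a_k=6  p_k/q_k = 147/20
k=4  a_k=1  p_k/q_k = 169/23
k=5  a_k=2  p_k/q_k = 485/66
(x₁, y₁) = (485, 66);  485² − 54·66² = 1 ✓
k=2:  x_2 = 485·485+54·66·66 = 470449,  y_2 = 485·66+66·485 = 64020
k=3:  x_3 = 485·470449+54·66·64020 = 456335045,  y_3 = 485·64020+66·470449 = 62099334

485 66
470449 64020
456335045 62099334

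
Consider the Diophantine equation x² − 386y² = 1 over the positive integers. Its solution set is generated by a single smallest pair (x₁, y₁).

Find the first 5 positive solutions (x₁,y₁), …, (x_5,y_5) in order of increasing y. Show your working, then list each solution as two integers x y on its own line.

111555 5678
24889036049 1266818580
5552992832780835 282639893378122
1238928230896843060801 63059786610325980840
276417277589841662462530275 14069268990347189691834278

√386 → a₀=19, period (1,1,1,4,1,18,1,4,1,1,1,38); ℓ=12 even so k=11
i=0: a=19 ⇒ p=19, q=1
…
i=3: a=1 ⇒ p=59, q=3
i=4: a=4 ⇒ p=275, q=14
…
i=6: a=18 ⇒ p=6287, q=320
i=7: a=1 ⇒ p=6621, q=337
i=8: a=4 ⇒ p=32771, q=1668
i=9: a=1 ⇒ p=39392, q=2005
i=10: a=1 ⇒ p=72163, q=3673
i=11: a=1 ⇒ p=111555, q=5678
fundamental: x₁=111555, y₁=5678  (since 12444518025 − 386·32239684 = 1)
n=2: (111555,5678)∘(111555,5678) = (111555·111555+386·5678·5678, 111555·5678+5678·111555) = (24889036049,1266818580)
n=3: (24889036049,1266818580)∘(111555,5678) = (111555·24889036049+386·5678·1266818580, 111555·1266818580+5678·24889036049) = (5552992832780835,282639893378122)
n=4: (5552992832780835,282639893378122)∘(111555,5678) = (111555·5552992832780835+386·5678·282639893378122, 111555·282639893378122+5678·5552992832780835) = (1238928230896843060801,63059786610325980840)
n=5: (1238928230896843060801,63059786610325980840)∘(111555,5678) = (111555·1238928230896843060801+386·5678·63059786610325980840, 111555·63059786610325980840+5678·1238928230896843060801) = (276417277589841662462530275,14069268990347189691834278)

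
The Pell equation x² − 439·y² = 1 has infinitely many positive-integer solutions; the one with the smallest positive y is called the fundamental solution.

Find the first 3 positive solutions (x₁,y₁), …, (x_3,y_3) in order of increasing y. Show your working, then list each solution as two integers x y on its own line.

√439 → a₀=20, period (1,19,1,40); ℓ=4 even so k=3
k=0  a_k=20  p_k/q_k = 20/1
…
k=2  a_k=19  p_k/q_k = 419/20
k=3  a_k=1  p_k/q_k = 440/21
→ (440, 21).  Check: 440²=193600, 439·21²=193599, difference 1.
n=2: (440,21)∘(440,21) = (440·440+439·21·21, 440·21+21·440) = (387199,18480)
n=3: (387199,18480)∘(440,21) = (440·387199+439·21·18480, 440·18480+21·387199) = (340734680,16262379)

440 21
387199 18480
340734680 16262379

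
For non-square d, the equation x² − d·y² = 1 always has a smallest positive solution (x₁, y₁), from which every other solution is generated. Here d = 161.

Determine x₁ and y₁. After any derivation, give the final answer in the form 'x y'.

11775 928

√161 = [12; 1,2,4,1,2,1,4,2,1,24, …], period ℓ=10 (even) → k=9
a_0=12:  p_0=12·1+0=12,  q_0=12·0+1=1
…
a_8=2:  p_8=2·3667+774=8108,  q_8=2·289+61=639
a_9=1:  p_9=1·8108+3667=11775,  q_9=1·639+289=928
→ (11775, 928).  Check: 11775²=138650625, 161·928²=138650624, difference 1.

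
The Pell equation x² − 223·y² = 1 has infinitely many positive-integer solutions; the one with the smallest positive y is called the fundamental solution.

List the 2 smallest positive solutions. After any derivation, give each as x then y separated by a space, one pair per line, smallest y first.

d=223: √d = [14; 1,13,1,28] (ℓ=4, even), read p_3/q_3
a_0=14:  p_0=14·1+0=14,  q_0=14·0+1=1
a_1=1:  p_1=1·14+1=15,  q_1=1·1+0=1
a_2=13:  p_2=13·15+14=209,  q_2=13·1+1=14
a_3=1:  p_3=1·209+15=224,  q_3=1·14+1=15
→ (224, 15).  Check: 224²=50176, 223·15²=50175, difference 1.
(x_2, y_2) = (224·224 + 223·15·15, 224·15 + 15·224) = (100351, 6720)

224 15
100351 6720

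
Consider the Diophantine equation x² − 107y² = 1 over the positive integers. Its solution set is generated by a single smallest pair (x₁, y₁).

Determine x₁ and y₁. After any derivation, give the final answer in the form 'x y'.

d=107: √d = [10; 2,1,9,1,2,20] (ℓ=6, even), read p_5/q_5
a_0=10:  p_0=10·1+0=10,  q_0=10·0+1=1
…
a_3=9:  p_3=9·31+21=300,  q_3=9·3+2=29
a_4=1:  p_4=1·300+31=331,  q_4=1·29+3=32
a_5=2:  p_5=2·331+300=962,  q_5=2·32+29=93
→ (962, 93).  Check: 962²=925444, 107·93²=925443, difference 1.

962 93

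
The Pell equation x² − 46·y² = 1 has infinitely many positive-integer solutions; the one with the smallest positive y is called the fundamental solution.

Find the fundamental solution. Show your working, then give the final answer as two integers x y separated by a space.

√46 = [6; 1,3,1,1,2,6,2,1,1,3,1,12, …], period ℓ=12 (even) → k=11
a_0=6:  p_0=6·1+0=6,  q_0=6·0+1=1
…
a_2=3:  p_2=3·7+6=27,  q_2=3·1+1=4
a_3=1:  p_3=1·27+7=34,  q_3=1·4+1=5
…
a_5=2:  p_5=2·61+34=156,  q_5=2·9+5=23
a_6=6:  p_6=6·156+61=997,  q_6=6·23+9=147
a_7=2:  p_7=2·997+156=2150,  q_7=2·147+23=317
a_8=1:  p_8=1·2150+997=3147,  q_8=1·317+147=464
…
a_10=3:  p_10=3·5297+3147=19038,  q_10=3·781+464=2807
a_11=1:  p_11=1·19038+5297=24335,  q_11=1·2807+781=3588
→ (24335, 3588).  Check: 24335²=592192225, 46·3588²=592192224, difference 1.

24335 3588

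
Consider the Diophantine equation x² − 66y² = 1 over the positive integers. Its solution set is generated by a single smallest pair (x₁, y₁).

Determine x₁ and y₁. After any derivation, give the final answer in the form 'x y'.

√66 → a₀=8, period (8,16); ℓ=2 even so k=1
k=0  a_k=8  p_k/q_k = 8/1
k=1  a_k=8  p_k/q_k = 65/8
fundamental: x₁=65, y₁=8  (since 4225 − 66·64 = 1)

65 8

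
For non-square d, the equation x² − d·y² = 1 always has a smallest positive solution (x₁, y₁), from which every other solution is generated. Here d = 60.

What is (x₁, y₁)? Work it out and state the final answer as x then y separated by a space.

31 4

√60 = [7; 1,2,1,14, …], period ℓ=4 (even) → k=3
step 0: (7, 1)  from 7·(1,0) + (0,1)
step 1: (8, 1)  from 1·(7,1) + (1,0)
step 2: (23, 3)  from 2·(8,1) + (7,1)
step 3: (31, 4)  from 1·(23,3) + (8,1)
fundamental: x₁=31, y₁=4  (since 961 − 60·16 = 1)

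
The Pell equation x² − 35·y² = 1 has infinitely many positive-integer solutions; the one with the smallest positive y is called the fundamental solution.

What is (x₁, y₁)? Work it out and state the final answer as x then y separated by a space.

6 1

[5; 1,10] for √35; ℓ=2 ⇒ convergent index 1
k=0  a_k=5  p_k/q_k = 5/1
k=1  a_k=1  p_k/q_k = 6/1
fundamental: x₁=6, y₁=1  (since 36 − 35·1 = 1)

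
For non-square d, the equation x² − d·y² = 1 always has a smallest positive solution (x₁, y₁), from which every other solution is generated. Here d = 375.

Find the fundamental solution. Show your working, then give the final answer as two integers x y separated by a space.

15124 781

√375 → a₀=19, period (2,1,2,1,5,1,2,1,2,38); ℓ=10 even so k=9
k=0  a_k=19  p_k/q_k = 19/1
k=1  a_k=2  p_k/q_k = 39/2
k=2  a_k=1  p_k/q_k = 58/3
…
k=8  a_k=1  p_k/q_k = 5519/285
k=9  a_k=2  p_k/q_k = 15124/781
fundamental: x₁=15124, y₁=781  (since 228735376 − 375·609961 = 1)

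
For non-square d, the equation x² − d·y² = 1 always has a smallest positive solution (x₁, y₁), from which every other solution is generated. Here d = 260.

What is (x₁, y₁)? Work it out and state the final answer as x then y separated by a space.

d=260: √d = [16; 8,32] (ℓ=2, even), read p_1/q_1
a_0=16:  p_0=16·1+0=16,  q_0=16·0+1=1
a_1=8:  p_1=8·16+1=129,  q_1=8·1+0=8
(x₁, y₁) = (129, 8);  129² − 260·8² = 1 ✓

129 8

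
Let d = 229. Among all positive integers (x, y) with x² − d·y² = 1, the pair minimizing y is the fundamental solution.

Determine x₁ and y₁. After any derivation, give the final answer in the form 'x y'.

5848201 386460

[15; 7,1,1,7,30] for √229; ℓ=5 ⇒ convergent index 9
i=0: a=15 ⇒ p=15, q=1
i=1: a=7 ⇒ p=106, q=7
i=2: a=1 ⇒ p=121, q=8
i=3: a=1 ⇒ p=227, q=15
…
i=5: a=30 ⇒ p=51527, q=3405
…
i=7: a=1 ⇒ p=413926, q=27353
i=8: a=1 ⇒ p=776325, q=51301
i=9: a=7 ⇒ p=5848201, q=386460
(x₁, y₁) = (5848201, 386460);  5848201² − 229·386460² = 1 ✓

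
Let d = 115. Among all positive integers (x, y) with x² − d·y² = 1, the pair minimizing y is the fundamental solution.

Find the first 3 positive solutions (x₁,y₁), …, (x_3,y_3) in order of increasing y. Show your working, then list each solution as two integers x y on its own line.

1126 105
2535751 236460
5710510126 532507815

d=115: √d = [10; 1,2,1,1,1,1,1,2,1,20] (ℓ=10, even), read p_9/q_9
i=0: a=10 ⇒ p=10, q=1
…
i=3: a=1 ⇒ p=43, q=4
i=4: a=1 ⇒ p=75, q=7
…
i=6: a=1 ⇒ p=193, q=18
i=7: a=1 ⇒ p=311, q=29
i=8: a=2 ⇒ p=815, q=76
i=9: a=1 ⇒ p=1126, q=105
fundamental: x₁=1126, y₁=105  (since 1267876 − 115·11025 = 1)
k=2:  x_2 = 1126·1126+115·105·105 = 2535751,  y_2 = 1126·105+105·1126 = 236460
k=3:  x_3 = 1126·2535751+115·105·236460 = 5710510126,  y_3 = 1126·236460+105·2535751 = 532507815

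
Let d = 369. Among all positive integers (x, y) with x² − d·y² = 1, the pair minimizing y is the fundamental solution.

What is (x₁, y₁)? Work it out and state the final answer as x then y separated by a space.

8396801 437120

[19; 4,1,3,2,7,4,7,2,3,1,4,38] for √369; ℓ=12 ⇒ convergent index 11
k=0  a_k=19  p_k/q_k = 19/1
k=1  a_k=4  p_k/q_k = 77/4
…
k=3  a_k=3  p_k/q_k = 365/19
k=4  a_k=2  p_k/q_k = 826/43
k=5  a_k=7  p_k/q_k = 6147/320
k=6  a_k=4  p_k/q_k = 25414/1323
k=7  a_k=7  p_k/q_k = 184045/9581
k=8  a_k=2  p_k/q_k = 393504/20485
k=9  a_k=3  p_k/q_k = 1364557/71036
k=10  a_k=1  p_k/q_k = 1758061/91521
k=11  a_k=4  p_k/q_k = 8396801/437120
fundamental: x₁=8396801, y₁=437120  (since 70506267033601 − 369·191073894400 = 1)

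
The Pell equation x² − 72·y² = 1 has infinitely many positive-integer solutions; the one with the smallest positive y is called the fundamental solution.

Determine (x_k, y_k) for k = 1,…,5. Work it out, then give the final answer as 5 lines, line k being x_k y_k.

17 2
577 68
19601 2310
665857 78472
22619537 2665738

√72 = [8; 2,16, …], period ℓ=2 (even) → k=1
i=0: a=8 ⇒ p=8, q=1
i=1: a=2 ⇒ p=17, q=2
fundamental: x₁=17, y₁=2  (since 289 − 72·4 = 1)
n=2: (17,2)∘(17,2) = (17·17+72·2·2, 17·2+2·17) = (577,68)
n=3: (577,68)∘(17,2) = (17·577+72·2·68, 17·68+2·577) = (19601,2310)
n=4: (19601,2310)∘(17,2) = (17·19601+72·2·2310, 17·2310+2·19601) = (665857,78472)
n=5: (665857,78472)∘(17,2) = (17·665857+72·2·78472, 17·78472+2·665857) = (22619537,2665738)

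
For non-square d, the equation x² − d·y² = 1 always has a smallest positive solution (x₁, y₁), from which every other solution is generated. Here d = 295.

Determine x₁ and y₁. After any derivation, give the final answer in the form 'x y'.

2024999 117900

√295 → a₀=17, period (5,1,2,3,2,6,2,3,2,1,5,34); ℓ=12 even so k=11
step 0: (17, 1)  from 17·(1,0) + (0,1)
step 1: (86, 5)  from 5·(17,1) + (1,0)
step 2: (103, 6)  from 1·(86,5) + (17,1)
…
step 4: (979, 57)  from 3·(292,17) + (103,6)
…
step 7: (31208, 1817)  from 2·(14479,843) + (2250,131)
…
step 10: (355517, 20699)  from 1·(247414,14405) + (108103,6294)
step 11: (2024999, 117900)  from 5·(355517,20699) + (247414,14405)
→ (2024999, 117900).  Check: 2024999²=4100620950001, 295·117900²=4100620950000, difference 1.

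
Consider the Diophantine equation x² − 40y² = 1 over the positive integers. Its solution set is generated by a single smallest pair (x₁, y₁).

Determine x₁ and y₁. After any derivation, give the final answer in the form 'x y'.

19 3

√40 → a₀=6, period (3,12); ℓ=2 even so k=1
i=0: a=6 ⇒ p=6, q=1
i=1: a=3 ⇒ p=19, q=3
(x₁, y₁) = (19, 3);  19² − 40·3² = 1 ✓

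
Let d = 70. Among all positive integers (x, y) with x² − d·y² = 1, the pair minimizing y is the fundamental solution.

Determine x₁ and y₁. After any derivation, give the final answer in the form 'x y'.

251 30

d=70: √d = [8; 2,1,2,1,2,16] (ℓ=6, even), read p_5/q_5
a_0=8:  p_0=8·1+0=8,  q_0=8·0+1=1
…
a_4=1:  p_4=1·67+25=92,  q_4=1·8+3=11
a_5=2:  p_5=2·92+67=251,  q_5=2·11+8=30
→ (251, 30).  Check: 251²=63001, 70·30²=63000, difference 1.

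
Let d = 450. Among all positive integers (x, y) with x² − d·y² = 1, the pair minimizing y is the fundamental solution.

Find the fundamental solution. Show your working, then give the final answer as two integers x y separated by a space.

[21; 4,1,2,4,2,1,4,42] for √450; ℓ=8 ⇒ convergent index 7
k=0  a_k=21  p_k/q_k = 21/1
k=1  a_k=4  p_k/q_k = 85/4
k=2  a_k=1  p_k/q_k = 106/5
k=3  a_k=2  p_k/q_k = 297/14
k=4  a_k=4  p_k/q_k = 1294/61
k=5  a_k=2  p_k/q_k = 2885/136
k=6  a_k=1  p_k/q_k = 4179/197
k=7  a_k=4  p_k/q_k = 19601/924
(x₁, y₁) = (19601, 924);  19601² − 450·924² = 1 ✓

19601 924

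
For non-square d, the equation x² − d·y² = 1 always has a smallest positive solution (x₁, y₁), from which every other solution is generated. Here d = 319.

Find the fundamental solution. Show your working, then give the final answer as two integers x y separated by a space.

12901780 722361

d=319: √d = [17; 1,6,5,1,4,…,6,1,34] (ℓ=14, even), read p_13/q_13
k=0  a_k=17  p_k/q_k = 17/1
k=1  a_k=1  p_k/q_k = 18/1
k=2  a_k=6  p_k/q_k = 125/7
k=3  a_k=5  p_k/q_k = 643/36
k=4  a_k=1  p_k/q_k = 768/43
…
k=6  a_k=3  p_k/q_k = 11913/667
…
k=9  a_k=4  p_k/q_k = 250816/14043
…
k=11  a_k=5  p_k/q_k = 1798881/100718
k=12  a_k=6  p_k/q_k = 11102899/621643
k=13  a_k=1  p_k/q_k = 12901780/722361
fundamental: x₁=12901780, y₁=722361  (since 166455927168400 − 319·521805414321 = 1)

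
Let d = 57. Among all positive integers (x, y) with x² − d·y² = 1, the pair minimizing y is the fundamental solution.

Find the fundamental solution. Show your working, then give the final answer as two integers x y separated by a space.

√57 = [7; 1,1,4,1,1,14, …], period ℓ=6 (even) → k=5
i=0: a=7 ⇒ p=7, q=1
i=1: a=1 ⇒ p=8, q=1
i=2: a=1 ⇒ p=15, q=2
i=3: a=4 ⇒ p=68, q=9
i=4: a=1 ⇒ p=83, q=11
i=5: a=1 ⇒ p=151, q=20
(x₁, y₁) = (151, 20);  151² − 57·20² = 1 ✓

151 20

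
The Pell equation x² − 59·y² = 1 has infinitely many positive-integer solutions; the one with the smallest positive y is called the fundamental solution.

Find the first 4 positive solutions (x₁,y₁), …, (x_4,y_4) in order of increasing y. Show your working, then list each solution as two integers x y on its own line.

530 69
561799 73140
595506410 77528331
631236232801 82179957720

d=59: √d = [7; 1,2,7,2,1,14] (ℓ=6, even), read p_5/q_5
k=0  a_k=7  p_k/q_k = 7/1
…
k=2  a_k=2  p_k/q_k = 23/3
…
k=4  a_k=2  p_k/q_k = 361/47
k=5  a_k=1  p_k/q_k = 530/69
(x₁, y₁) = (530, 69);  530² − 59·69² = 1 ✓
(530+69√59)^2 = 561799 + 73140√59
(530+69√59)^3 = 595506410 + 77528331√59
(530+69√59)^4 = 631236232801 + 82179957720√59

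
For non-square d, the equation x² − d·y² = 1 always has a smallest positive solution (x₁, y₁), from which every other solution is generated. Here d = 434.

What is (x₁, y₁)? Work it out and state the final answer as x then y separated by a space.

d=434: √d = [20; 1,4,1,40] (ℓ=4, even), read p_3/q_3
a_0=20:  p_0=20·1+0=20,  q_0=20·0+1=1
a_1=1:  p_1=1·20+1=21,  q_1=1·1+0=1
a_2=4:  p_2=4·21+20=104,  q_2=4·1+1=5
a_3=1:  p_3=1·104+21=125,  q_3=1·5+1=6
→ (125, 6).  Check: 125²=15625, 434·6²=15624, difference 1.

125 6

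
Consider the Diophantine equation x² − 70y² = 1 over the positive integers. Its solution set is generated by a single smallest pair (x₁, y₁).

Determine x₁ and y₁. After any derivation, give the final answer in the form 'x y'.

√70 = [8; 2,1,2,1,2,16, …], period ℓ=6 (even) → k=5
k=0  a_k=8  p_k/q_k = 8/1
k=1  a_k=2  p_k/q_k = 17/2
…
k=4  a_k=1  p_k/q_k = 92/11
k=5  a_k=2  p_k/q_k = 251/30
fundamental: x₁=251, y₁=30  (since 63001 − 70·900 = 1)

251 30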